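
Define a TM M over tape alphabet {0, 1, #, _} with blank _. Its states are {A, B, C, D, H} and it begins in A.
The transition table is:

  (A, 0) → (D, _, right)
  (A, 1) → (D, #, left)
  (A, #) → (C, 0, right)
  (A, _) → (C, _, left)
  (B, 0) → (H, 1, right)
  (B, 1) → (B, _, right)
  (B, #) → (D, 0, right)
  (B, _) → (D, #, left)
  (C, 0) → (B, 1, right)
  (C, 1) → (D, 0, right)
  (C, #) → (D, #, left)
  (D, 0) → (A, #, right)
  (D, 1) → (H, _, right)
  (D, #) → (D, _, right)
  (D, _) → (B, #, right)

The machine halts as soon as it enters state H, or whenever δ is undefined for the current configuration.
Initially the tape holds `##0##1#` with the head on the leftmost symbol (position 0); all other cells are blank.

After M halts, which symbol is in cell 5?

_

state=A head=0 tape=[#]#0##1#   (A,#)→(C,0,right)
state=C head=1 tape=0[#]0##1#   (C,#)→(D,#,left)
state=D head=0 tape=[0]#0##1#   (D,0)→(A,#,right)
state=A head=1 tape=#[#]0##1#   (A,#)→(C,0,right)
state=C head=2 tape=#0[0]##1#   (C,0)→(B,1,right)
state=B head=3 tape=#01[#]#1#   (B,#)→(D,0,right)
state=D head=4 tape=#010[#]1#   (D,#)→(D,_,right)
state=D head=5 tape=#010_[1]#   (D,1)→(H,_,right)
state=H head=6 tape=#010__[#]
Cell 5 holds _ when M halts.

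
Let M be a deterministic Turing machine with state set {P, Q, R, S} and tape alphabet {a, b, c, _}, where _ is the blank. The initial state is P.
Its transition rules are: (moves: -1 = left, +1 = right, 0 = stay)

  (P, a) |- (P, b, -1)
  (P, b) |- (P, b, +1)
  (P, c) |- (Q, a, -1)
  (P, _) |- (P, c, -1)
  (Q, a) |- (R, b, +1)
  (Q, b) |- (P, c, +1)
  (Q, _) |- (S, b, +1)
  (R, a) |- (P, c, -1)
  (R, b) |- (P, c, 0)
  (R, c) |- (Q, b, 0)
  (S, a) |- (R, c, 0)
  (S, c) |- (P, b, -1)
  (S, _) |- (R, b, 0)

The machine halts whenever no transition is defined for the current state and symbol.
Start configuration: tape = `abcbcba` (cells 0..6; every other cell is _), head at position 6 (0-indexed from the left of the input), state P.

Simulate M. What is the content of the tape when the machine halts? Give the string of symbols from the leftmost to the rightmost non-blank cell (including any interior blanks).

abcbcabb

state=P head=6 tape=abcbcb[a]_   (P,a)→(P,b,-1)
state=P head=5 tape=abcbc[b]b_   (P,b)→(P,b,+1)
state=P head=6 tape=abcbcb[b]_   (P,b)→(P,b,+1)
state=P head=7 tape=abcbcbb[_]   (P,_)→(P,c,-1)
state=P head=6 tape=abcbcb[b]c   (P,b)→(P,b,+1)
state=P head=7 tape=abcbcbb[c]   (P,c)→(Q,a,-1)
state=Q head=6 tape=abcbcb[b]a   (Q,b)→(P,c,+1)
state=P head=7 tape=abcbcbc[a]   (P,a)→(P,b,-1)
state=P head=6 tape=abcbcb[c]b   (P,c)→(Q,a,-1)
state=Q head=5 tape=abcbc[b]ab   (Q,b)→(P,c,+1)
state=P head=6 tape=abcbcc[a]b   (P,a)→(P,b,-1)
state=P head=5 tape=abcbc[c]bb   (P,c)→(Q,a,-1)
state=Q head=4 tape=abcb[c]abb
The non-blank tape span at halt is abcbcabb.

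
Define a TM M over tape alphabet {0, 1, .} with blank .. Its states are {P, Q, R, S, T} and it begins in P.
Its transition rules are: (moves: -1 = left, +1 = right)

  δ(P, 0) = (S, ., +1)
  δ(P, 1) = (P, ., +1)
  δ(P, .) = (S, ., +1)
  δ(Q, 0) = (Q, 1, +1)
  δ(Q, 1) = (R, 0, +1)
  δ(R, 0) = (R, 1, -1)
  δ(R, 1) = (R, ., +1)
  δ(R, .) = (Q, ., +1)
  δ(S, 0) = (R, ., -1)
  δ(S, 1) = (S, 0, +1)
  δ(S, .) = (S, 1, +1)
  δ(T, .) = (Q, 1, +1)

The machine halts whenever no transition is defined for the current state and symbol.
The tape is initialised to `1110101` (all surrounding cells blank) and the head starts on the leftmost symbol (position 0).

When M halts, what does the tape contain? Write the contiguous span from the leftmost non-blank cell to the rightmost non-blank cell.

P | [1]110101..   read 1 → write ., move +1, go to P
P | .[1]10101..   read 1 → write ., move +1, go to P
P | ..[1]0101..   read 1 → write ., move +1, go to P
P | ...[0]101..   read 0 → write ., move +1, go to S
S | ....[1]01..   read 1 → write 0, move +1, go to S
S | ....0[0]1..   read 0 → write ., move -1, go to R
R | ....[0].1..   read 0 → write 1, move -1, go to R
R | ...[.]1.1..   read . → write ., move +1, go to Q
Q | ....[1].1..   read 1 → write 0, move +1, go to R
R | ....0[.]1..   read . → write ., move +1, go to Q
Q | ....0.[1]..   read 1 → write 0, move +1, go to R
R | ....0.0[.].   read . → write ., move +1, go to Q
Q | ....0.0.[.]
The non-blank tape span at halt is 0.0.

0.0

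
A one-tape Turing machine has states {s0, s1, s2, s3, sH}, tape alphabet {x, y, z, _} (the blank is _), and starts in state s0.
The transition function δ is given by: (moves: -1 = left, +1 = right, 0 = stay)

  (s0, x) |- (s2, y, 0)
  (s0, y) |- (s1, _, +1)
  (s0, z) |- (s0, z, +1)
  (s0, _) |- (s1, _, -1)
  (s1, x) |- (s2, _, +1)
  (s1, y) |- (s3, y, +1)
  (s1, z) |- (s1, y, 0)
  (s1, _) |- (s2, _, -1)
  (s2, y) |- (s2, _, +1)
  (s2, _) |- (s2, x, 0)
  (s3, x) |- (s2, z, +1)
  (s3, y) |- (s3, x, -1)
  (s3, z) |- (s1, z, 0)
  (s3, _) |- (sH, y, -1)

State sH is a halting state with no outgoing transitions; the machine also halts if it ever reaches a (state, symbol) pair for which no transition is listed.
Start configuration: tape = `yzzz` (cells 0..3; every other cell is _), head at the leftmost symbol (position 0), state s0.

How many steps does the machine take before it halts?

s0 | [y]zzz_   read y → write _, move +1, go to s1
s1 | _[z]zz_   read z → write y, move 0, go to s1
s1 | _[y]zz_   read y → write y, move +1, go to s3
s3 | _y[z]z_   read z → write z, move 0, go to s1
s1 | _y[z]z_   read z → write y, move 0, go to s1
s1 | _y[y]z_   read y → write y, move +1, go to s3
s3 | _yy[z]_   read z → write z, move 0, go to s1
s1 | _yy[z]_   read z → write y, move 0, go to s1
s1 | _yy[y]_   read y → write y, move +1, go to s3
s3 | _yyy[_]   read _ → write y, move -1, go to sH
sH | _yy[y]y
M halts after 10 transitions.

10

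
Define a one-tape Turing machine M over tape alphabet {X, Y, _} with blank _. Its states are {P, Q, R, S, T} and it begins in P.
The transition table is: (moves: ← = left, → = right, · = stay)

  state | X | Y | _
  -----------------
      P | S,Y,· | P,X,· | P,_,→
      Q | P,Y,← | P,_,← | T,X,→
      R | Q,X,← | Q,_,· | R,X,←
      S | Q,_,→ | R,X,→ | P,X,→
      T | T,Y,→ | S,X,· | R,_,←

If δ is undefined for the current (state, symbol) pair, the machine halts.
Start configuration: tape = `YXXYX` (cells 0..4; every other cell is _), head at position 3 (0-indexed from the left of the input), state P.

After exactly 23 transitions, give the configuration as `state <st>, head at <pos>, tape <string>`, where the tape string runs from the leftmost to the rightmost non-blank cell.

state Q, head at 4, tape YXXX

P | YXX[Y]X_   read Y → write X, move ·, go to P
P | YXX[X]X_   read X → write Y, move ·, go to S
S | YXX[Y]X_   read Y → write X, move →, go to R
R | YXXX[X]_   read X → write X, move ←, go to Q
Q | YXX[X]X_   read X → write Y, move ←, go to P
P | YX[X]YX_   read X → write Y, move ·, go to S
S | YX[Y]YX_   read Y → write X, move →, go to R
R | YXX[Y]X_   read Y → write _, move ·, go to Q
Q | YXX[_]X_   read _ → write X, move →, go to T
T | YXXX[X]_   read X → write Y, move →, go to T
T | YXXXY[_]   read _ → write _, move ←, go to R
R | YXXX[Y]_   read Y → write _, move ·, go to Q
Q | YXXX[_]_   read _ → write X, move →, go to T
T | YXXXX[_]   read _ → write _, move ←, go to R
R | YXXX[X]_   read X → write X, move ←, go to Q
Q | YXX[X]X_   read X → write Y, move ←, go to P
P | YX[X]YX_   read X → write Y, move ·, go to S
S | YX[Y]YX_   read Y → write X, move →, go to R
R | YXX[Y]X_   read Y → write _, move ·, go to Q
Q | YXX[_]X_   read _ → write X, move →, go to T
T | YXXX[X]_   read X → write Y, move →, go to T
T | YXXXY[_]   read _ → write _, move ←, go to R
R | YXXX[Y]_   read Y → write _, move ·, go to Q
Q | YXXX[_]_
After 23 steps: state Q, head at 4, tape YXXX.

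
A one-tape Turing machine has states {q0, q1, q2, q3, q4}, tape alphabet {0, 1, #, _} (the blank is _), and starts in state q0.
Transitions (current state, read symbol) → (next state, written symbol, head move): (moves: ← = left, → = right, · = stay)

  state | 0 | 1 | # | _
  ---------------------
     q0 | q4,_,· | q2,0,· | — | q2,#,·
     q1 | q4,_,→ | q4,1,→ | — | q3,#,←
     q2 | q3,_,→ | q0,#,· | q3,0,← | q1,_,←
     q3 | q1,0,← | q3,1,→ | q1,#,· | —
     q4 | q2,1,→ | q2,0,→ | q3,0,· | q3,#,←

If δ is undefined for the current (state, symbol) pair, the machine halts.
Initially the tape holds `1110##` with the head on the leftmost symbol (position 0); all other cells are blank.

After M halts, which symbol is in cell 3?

1

state=q0 head=0 tape=[1]110##_   (q0,1)→(q2,0,·)
state=q2 head=0 tape=[0]110##_   (q2,0)→(q3,_,→)
state=q3 head=1 tape=_[1]10##_   (q3,1)→(q3,1,→)
state=q3 head=2 tape=_1[1]0##_   (q3,1)→(q3,1,→)
state=q3 head=3 tape=_11[0]##_   (q3,0)→(q1,0,←)
state=q1 head=2 tape=_1[1]0##_   (q1,1)→(q4,1,→)
state=q4 head=3 tape=_11[0]##_   (q4,0)→(q2,1,→)
state=q2 head=4 tape=_111[#]#_   (q2,#)→(q3,0,←)
state=q3 head=3 tape=_11[1]0#_   (q3,1)→(q3,1,→)
state=q3 head=4 tape=_111[0]#_   (q3,0)→(q1,0,←)
state=q1 head=3 tape=_11[1]0#_   (q1,1)→(q4,1,→)
state=q4 head=4 tape=_111[0]#_   (q4,0)→(q2,1,→)
state=q2 head=5 tape=_1111[#]_   (q2,#)→(q3,0,←)
state=q3 head=4 tape=_111[1]0_   (q3,1)→(q3,1,→)
state=q3 head=5 tape=_1111[0]_   (q3,0)→(q1,0,←)
state=q1 head=4 tape=_111[1]0_   (q1,1)→(q4,1,→)
state=q4 head=5 tape=_1111[0]_   (q4,0)→(q2,1,→)
state=q2 head=6 tape=_11111[_]   (q2,_)→(q1,_,←)
state=q1 head=5 tape=_1111[1]_   (q1,1)→(q4,1,→)
state=q4 head=6 tape=_11111[_]   (q4,_)→(q3,#,←)
state=q3 head=5 tape=_1111[1]#   (q3,1)→(q3,1,→)
state=q3 head=6 tape=_11111[#]   (q3,#)→(q1,#,·)
state=q1 head=6 tape=_11111[#]
Cell 3 holds 1 when M halts.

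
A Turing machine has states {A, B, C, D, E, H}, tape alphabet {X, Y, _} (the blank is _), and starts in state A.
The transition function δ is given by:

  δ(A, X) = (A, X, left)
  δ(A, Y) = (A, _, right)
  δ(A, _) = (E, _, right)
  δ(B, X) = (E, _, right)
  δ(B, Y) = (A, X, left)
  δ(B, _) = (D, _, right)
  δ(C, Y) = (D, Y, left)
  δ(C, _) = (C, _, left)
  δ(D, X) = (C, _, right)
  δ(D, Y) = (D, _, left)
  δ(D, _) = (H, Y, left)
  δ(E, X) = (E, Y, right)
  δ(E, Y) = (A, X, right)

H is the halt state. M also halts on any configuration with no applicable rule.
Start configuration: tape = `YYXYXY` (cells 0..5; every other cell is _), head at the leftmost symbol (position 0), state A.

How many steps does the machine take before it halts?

A | [Y]YXYXY__   read Y → write _, move right, go to A
A | _[Y]XYXY__   read Y → write _, move right, go to A
A | __[X]YXY__   read X → write X, move left, go to A
A | _[_]XYXY__   read _ → write _, move right, go to E
E | __[X]YXY__   read X → write Y, move right, go to E
E | __Y[Y]XY__   read Y → write X, move right, go to A
A | __YX[X]Y__   read X → write X, move left, go to A
A | __Y[X]XY__   read X → write X, move left, go to A
A | __[Y]XXY__   read Y → write _, move right, go to A
A | ___[X]XY__   read X → write X, move left, go to A
A | __[_]XXY__   read _ → write _, move right, go to E
E | ___[X]XY__   read X → write Y, move right, go to E
E | ___Y[X]Y__   read X → write Y, move right, go to E
E | ___YY[Y]__   read Y → write X, move right, go to A
A | ___YYX[_]_   read _ → write _, move right, go to E
E | ___YYX_[_]
M halts after 15 transitions.

15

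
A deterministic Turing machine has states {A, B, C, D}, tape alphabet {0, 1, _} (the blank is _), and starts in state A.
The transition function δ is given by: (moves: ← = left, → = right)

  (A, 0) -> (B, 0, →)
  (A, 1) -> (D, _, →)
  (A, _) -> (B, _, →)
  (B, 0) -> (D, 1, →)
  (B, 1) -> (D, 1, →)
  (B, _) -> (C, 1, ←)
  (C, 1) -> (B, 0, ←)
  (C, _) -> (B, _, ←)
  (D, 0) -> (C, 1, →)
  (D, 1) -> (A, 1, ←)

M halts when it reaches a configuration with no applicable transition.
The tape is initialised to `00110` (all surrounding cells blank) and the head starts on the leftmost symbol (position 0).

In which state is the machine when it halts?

state=A head=0 tape=[0]0110_   (A,0)→(B,0,→)
state=B head=1 tape=0[0]110_   (B,0)→(D,1,→)
state=D head=2 tape=01[1]10_   (D,1)→(A,1,←)
state=A head=1 tape=0[1]110_   (A,1)→(D,_,→)
state=D head=2 tape=0_[1]10_   (D,1)→(A,1,←)
state=A head=1 tape=0[_]110_   (A,_)→(B,_,→)
state=B head=2 tape=0_[1]10_   (B,1)→(D,1,→)
state=D head=3 tape=0_1[1]0_   (D,1)→(A,1,←)
state=A head=2 tape=0_[1]10_   (A,1)→(D,_,→)
state=D head=3 tape=0__[1]0_   (D,1)→(A,1,←)
state=A head=2 tape=0_[_]10_   (A,_)→(B,_,→)
state=B head=3 tape=0__[1]0_   (B,1)→(D,1,→)
state=D head=4 tape=0__1[0]_   (D,0)→(C,1,→)
state=C head=5 tape=0__11[_]   (C,_)→(B,_,←)
state=B head=4 tape=0__1[1]_   (B,1)→(D,1,→)
state=D head=5 tape=0__11[_]
No transition is defined for (D, _); M halts in state D.

D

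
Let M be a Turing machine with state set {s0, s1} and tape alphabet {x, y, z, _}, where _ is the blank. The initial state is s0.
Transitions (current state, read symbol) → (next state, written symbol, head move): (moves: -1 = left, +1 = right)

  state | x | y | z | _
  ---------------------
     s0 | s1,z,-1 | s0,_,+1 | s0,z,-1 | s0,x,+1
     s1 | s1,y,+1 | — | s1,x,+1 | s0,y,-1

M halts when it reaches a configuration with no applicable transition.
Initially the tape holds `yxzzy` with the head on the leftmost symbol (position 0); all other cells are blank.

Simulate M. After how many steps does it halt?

14

state=s0 head=0 tape=_[y]xzzy   (s0,y)→(s0,_,+1)
state=s0 head=1 tape=__[x]zzy   (s0,x)→(s1,z,-1)
state=s1 head=0 tape=_[_]zzzy   (s1,_)→(s0,y,-1)
state=s0 head=-1 tape=[_]yzzzy   (s0,_)→(s0,x,+1)
state=s0 head=0 tape=x[y]zzzy   (s0,y)→(s0,_,+1)
state=s0 head=1 tape=x_[z]zzy   (s0,z)→(s0,z,-1)
state=s0 head=0 tape=x[_]zzzy   (s0,_)→(s0,x,+1)
state=s0 head=1 tape=xx[z]zzy   (s0,z)→(s0,z,-1)
state=s0 head=0 tape=x[x]zzzy   (s0,x)→(s1,z,-1)
state=s1 head=-1 tape=[x]zzzzy   (s1,x)→(s1,y,+1)
state=s1 head=0 tape=y[z]zzzy   (s1,z)→(s1,x,+1)
state=s1 head=1 tape=yx[z]zzy   (s1,z)→(s1,x,+1)
state=s1 head=2 tape=yxx[z]zy   (s1,z)→(s1,x,+1)
state=s1 head=3 tape=yxxx[z]y   (s1,z)→(s1,x,+1)
state=s1 head=4 tape=yxxxx[y]
M halts after 14 transitions.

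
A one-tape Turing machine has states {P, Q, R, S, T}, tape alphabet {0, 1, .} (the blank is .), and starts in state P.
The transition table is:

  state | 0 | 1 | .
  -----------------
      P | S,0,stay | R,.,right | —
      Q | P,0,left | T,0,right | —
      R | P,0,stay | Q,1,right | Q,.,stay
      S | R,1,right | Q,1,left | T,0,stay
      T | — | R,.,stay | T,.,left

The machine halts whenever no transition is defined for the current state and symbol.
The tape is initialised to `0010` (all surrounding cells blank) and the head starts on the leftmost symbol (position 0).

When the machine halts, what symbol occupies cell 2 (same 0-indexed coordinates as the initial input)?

.

P | [0]010.   read 0 → write 0, move stay, go to S
S | [0]010.   read 0 → write 1, move right, go to R
R | 1[0]10.   read 0 → write 0, move stay, go to P
P | 1[0]10.   read 0 → write 0, move stay, go to S
S | 1[0]10.   read 0 → write 1, move right, go to R
R | 11[1]0.   read 1 → write 1, move right, go to Q
Q | 111[0].   read 0 → write 0, move left, go to P
P | 11[1]0.   read 1 → write ., move right, go to R
R | 11.[0].   read 0 → write 0, move stay, go to P
P | 11.[0].   read 0 → write 0, move stay, go to S
S | 11.[0].   read 0 → write 1, move right, go to R
R | 11.1[.]   read . → write ., move stay, go to Q
Q | 11.1[.]
Cell 2 holds . when M halts.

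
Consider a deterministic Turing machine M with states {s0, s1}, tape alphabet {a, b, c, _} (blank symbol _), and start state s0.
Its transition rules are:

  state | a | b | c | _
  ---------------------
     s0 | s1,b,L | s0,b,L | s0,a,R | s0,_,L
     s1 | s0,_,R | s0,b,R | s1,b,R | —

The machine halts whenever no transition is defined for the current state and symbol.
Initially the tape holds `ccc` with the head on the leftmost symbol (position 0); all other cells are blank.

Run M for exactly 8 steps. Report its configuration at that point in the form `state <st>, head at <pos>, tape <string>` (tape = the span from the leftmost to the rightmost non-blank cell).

s0 | [c]cc_   read c → write a, move R, go to s0
s0 | a[c]c_   read c → write a, move R, go to s0
s0 | aa[c]_   read c → write a, move R, go to s0
s0 | aaa[_]   read _ → write _, move L, go to s0
s0 | aa[a]_   read a → write b, move L, go to s1
s1 | a[a]b_   read a → write _, move R, go to s0
s0 | a_[b]_   read b → write b, move L, go to s0
s0 | a[_]b_   read _ → write _, move L, go to s0
s0 | [a]_b_
After 8 steps: state s0, head at 0, tape a_b.

state s0, head at 0, tape a_b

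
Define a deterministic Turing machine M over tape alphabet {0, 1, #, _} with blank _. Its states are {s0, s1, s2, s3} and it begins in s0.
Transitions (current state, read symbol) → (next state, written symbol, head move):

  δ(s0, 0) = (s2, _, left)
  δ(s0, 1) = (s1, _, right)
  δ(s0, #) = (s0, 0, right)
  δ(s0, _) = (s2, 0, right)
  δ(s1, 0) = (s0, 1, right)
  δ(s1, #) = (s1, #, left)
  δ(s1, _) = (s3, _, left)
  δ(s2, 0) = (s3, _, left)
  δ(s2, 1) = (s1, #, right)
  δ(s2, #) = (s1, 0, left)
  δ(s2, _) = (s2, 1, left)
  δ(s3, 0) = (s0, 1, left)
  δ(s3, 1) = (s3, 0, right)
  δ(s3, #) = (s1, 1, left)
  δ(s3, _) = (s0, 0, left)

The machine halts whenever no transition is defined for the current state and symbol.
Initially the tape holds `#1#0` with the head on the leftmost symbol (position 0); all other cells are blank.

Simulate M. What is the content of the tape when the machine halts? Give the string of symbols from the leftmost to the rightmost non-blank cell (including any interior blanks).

state=s0 head=0 tape=_[#]1#0   (s0,#)→(s0,0,right)
state=s0 head=1 tape=_0[1]#0   (s0,1)→(s1,_,right)
state=s1 head=2 tape=_0_[#]0   (s1,#)→(s1,#,left)
state=s1 head=1 tape=_0[_]#0   (s1,_)→(s3,_,left)
state=s3 head=0 tape=_[0]_#0   (s3,0)→(s0,1,left)
state=s0 head=-1 tape=[_]1_#0   (s0,_)→(s2,0,right)
state=s2 head=0 tape=0[1]_#0   (s2,1)→(s1,#,right)
state=s1 head=1 tape=0#[_]#0   (s1,_)→(s3,_,left)
state=s3 head=0 tape=0[#]_#0   (s3,#)→(s1,1,left)
state=s1 head=-1 tape=[0]1_#0   (s1,0)→(s0,1,right)
state=s0 head=0 tape=1[1]_#0   (s0,1)→(s1,_,right)
state=s1 head=1 tape=1_[_]#0   (s1,_)→(s3,_,left)
state=s3 head=0 tape=1[_]_#0   (s3,_)→(s0,0,left)
state=s0 head=-1 tape=[1]0_#0   (s0,1)→(s1,_,right)
state=s1 head=0 tape=_[0]_#0   (s1,0)→(s0,1,right)
state=s0 head=1 tape=_1[_]#0   (s0,_)→(s2,0,right)
state=s2 head=2 tape=_10[#]0   (s2,#)→(s1,0,left)
state=s1 head=1 tape=_1[0]00   (s1,0)→(s0,1,right)
state=s0 head=2 tape=_11[0]0   (s0,0)→(s2,_,left)
state=s2 head=1 tape=_1[1]_0   (s2,1)→(s1,#,right)
state=s1 head=2 tape=_1#[_]0   (s1,_)→(s3,_,left)
state=s3 head=1 tape=_1[#]_0   (s3,#)→(s1,1,left)
state=s1 head=0 tape=_[1]1_0
The non-blank tape span at halt is 11_0.

11_0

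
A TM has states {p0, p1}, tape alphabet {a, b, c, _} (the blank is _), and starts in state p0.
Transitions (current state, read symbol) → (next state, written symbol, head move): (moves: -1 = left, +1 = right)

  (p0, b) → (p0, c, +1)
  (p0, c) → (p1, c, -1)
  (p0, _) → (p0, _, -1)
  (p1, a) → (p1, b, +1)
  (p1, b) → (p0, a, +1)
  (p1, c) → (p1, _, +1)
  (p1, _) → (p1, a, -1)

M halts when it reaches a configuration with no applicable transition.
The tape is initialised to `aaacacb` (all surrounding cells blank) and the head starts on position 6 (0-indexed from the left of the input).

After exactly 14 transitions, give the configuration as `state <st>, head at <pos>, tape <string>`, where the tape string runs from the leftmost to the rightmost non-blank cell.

p0 | aaacac[b]__   read b → write c, move +1, go to p0
p0 | aaacacc[_]_   read _ → write _, move -1, go to p0
p0 | aaacac[c]__   read c → write c, move -1, go to p1
p1 | aaaca[c]c__   read c → write _, move +1, go to p1
p1 | aaaca_[c]__   read c → write _, move +1, go to p1
p1 | aaaca__[_]_   read _ → write a, move -1, go to p1
p1 | aaaca_[_]a_   read _ → write a, move -1, go to p1
p1 | aaaca[_]aa_   read _ → write a, move -1, go to p1
p1 | aaac[a]aaa_   read a → write b, move +1, go to p1
p1 | aaacb[a]aa_   read a → write b, move +1, go to p1
p1 | aaacbb[a]a_   read a → write b, move +1, go to p1
p1 | aaacbbb[a]_   read a → write b, move +1, go to p1
p1 | aaacbbbb[_]   read _ → write a, move -1, go to p1
p1 | aaacbbb[b]a   read b → write a, move +1, go to p0
p0 | aaacbbba[a]
After 14 steps: state p0, head at 8, tape aaacbbbaa.

state p0, head at 8, tape aaacbbbaa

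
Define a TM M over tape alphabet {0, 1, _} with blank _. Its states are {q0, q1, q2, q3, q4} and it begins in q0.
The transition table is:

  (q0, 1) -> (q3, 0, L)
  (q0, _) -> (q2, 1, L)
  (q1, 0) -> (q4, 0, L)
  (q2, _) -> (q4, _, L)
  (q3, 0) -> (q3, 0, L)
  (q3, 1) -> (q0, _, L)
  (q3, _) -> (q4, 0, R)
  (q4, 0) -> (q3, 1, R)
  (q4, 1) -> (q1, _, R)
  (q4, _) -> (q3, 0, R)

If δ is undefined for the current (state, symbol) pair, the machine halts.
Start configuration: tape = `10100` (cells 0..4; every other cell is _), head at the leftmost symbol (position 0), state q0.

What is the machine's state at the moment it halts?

q0 | _[1]0100   read 1 → write 0, move L, go to q3
q3 | [_]00100   read _ → write 0, move R, go to q4
q4 | 0[0]0100   read 0 → write 1, move R, go to q3
q3 | 01[0]100   read 0 → write 0, move L, go to q3
q3 | 0[1]0100   read 1 → write _, move L, go to q0
q0 | [0]_0100
No transition is defined for (q0, 0); M halts in state q0.

q0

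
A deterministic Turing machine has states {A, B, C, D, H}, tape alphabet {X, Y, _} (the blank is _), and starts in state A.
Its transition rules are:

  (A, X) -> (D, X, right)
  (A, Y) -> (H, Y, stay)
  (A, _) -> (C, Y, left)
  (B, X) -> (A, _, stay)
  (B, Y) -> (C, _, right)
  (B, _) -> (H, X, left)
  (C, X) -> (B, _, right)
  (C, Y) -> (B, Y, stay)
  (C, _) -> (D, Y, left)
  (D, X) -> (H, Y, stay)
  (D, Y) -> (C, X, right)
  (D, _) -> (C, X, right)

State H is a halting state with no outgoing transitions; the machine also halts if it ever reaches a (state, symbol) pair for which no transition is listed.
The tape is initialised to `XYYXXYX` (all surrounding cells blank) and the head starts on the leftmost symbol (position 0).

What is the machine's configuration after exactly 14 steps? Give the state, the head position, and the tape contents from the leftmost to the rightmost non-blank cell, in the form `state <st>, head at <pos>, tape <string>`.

A | [X]YYXXYX   read X → write X, move right, go to D
D | X[Y]YXXYX   read Y → write X, move right, go to C
C | XX[Y]XXYX   read Y → write Y, move stay, go to B
B | XX[Y]XXYX   read Y → write _, move right, go to C
C | XX_[X]XYX   read X → write _, move right, go to B
B | XX__[X]YX   read X → write _, move stay, go to A
A | XX__[_]YX   read _ → write Y, move left, go to C
C | XX_[_]YYX   read _ → write Y, move left, go to D
D | XX[_]YYYX   read _ → write X, move right, go to C
C | XXX[Y]YYX   read Y → write Y, move stay, go to B
B | XXX[Y]YYX   read Y → write _, move right, go to C
C | XXX_[Y]YX   read Y → write Y, move stay, go to B
B | XXX_[Y]YX   read Y → write _, move right, go to C
C | XXX__[Y]X   read Y → write Y, move stay, go to B
B | XXX__[Y]X
After 14 steps: state B, head at 5, tape XXX__YX.

state B, head at 5, tape XXX__YX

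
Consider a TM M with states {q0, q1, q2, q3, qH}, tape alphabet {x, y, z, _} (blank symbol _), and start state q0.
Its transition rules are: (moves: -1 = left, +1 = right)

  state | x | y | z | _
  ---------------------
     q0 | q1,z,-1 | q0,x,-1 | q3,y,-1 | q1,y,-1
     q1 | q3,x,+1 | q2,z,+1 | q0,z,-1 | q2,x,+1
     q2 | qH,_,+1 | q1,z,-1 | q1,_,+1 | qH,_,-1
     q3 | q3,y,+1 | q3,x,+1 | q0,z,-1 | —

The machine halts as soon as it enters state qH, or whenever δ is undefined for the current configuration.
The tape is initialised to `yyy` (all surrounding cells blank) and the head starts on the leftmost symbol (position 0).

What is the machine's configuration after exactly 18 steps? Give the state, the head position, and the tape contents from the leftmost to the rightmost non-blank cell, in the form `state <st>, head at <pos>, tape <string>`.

state q1, head at -4, tape zzzxyy

q0 | ____[y]yy   read y → write x, move -1, go to q0
q0 | ___[_]xyy   read _ → write y, move -1, go to q1
q1 | __[_]yxyy   read _ → write x, move +1, go to q2
q2 | __x[y]xyy   read y → write z, move -1, go to q1
q1 | __[x]zxyy   read x → write x, move +1, go to q3
q3 | __x[z]xyy   read z → write z, move -1, go to q0
q0 | __[x]zxyy   read x → write z, move -1, go to q1
q1 | _[_]zzxyy   read _ → write x, move +1, go to q2
q2 | _x[z]zxyy   read z → write _, move +1, go to q1
q1 | _x_[z]xyy   read z → write z, move -1, go to q0
q0 | _x[_]zxyy   read _ → write y, move -1, go to q1
q1 | _[x]yzxyy   read x → write x, move +1, go to q3
q3 | _x[y]zxyy   read y → write x, move +1, go to q3
q3 | _xx[z]xyy   read z → write z, move -1, go to q0
q0 | _x[x]zxyy   read x → write z, move -1, go to q1
q1 | _[x]zzxyy   read x → write x, move +1, go to q3
q3 | _x[z]zxyy   read z → write z, move -1, go to q0
q0 | _[x]zzxyy   read x → write z, move -1, go to q1
q1 | [_]zzzxyy
After 18 steps: state q1, head at -4, tape zzzxyy.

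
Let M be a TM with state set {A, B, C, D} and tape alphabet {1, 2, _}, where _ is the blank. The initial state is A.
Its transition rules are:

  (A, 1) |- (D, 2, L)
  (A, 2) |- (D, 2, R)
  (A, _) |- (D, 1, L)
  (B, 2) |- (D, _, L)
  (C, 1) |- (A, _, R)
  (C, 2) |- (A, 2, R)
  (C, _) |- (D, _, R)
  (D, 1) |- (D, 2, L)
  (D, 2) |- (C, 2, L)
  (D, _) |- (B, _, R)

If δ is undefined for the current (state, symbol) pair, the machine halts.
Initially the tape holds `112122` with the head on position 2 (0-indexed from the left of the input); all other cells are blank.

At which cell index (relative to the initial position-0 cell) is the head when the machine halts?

7

state=A head=2 tape=11[2]122__   (A,2)→(D,2,R)
state=D head=3 tape=112[1]22__   (D,1)→(D,2,L)
state=D head=2 tape=11[2]222__   (D,2)→(C,2,L)
state=C head=1 tape=1[1]2222__   (C,1)→(A,_,R)
state=A head=2 tape=1_[2]222__   (A,2)→(D,2,R)
state=D head=3 tape=1_2[2]22__   (D,2)→(C,2,L)
state=C head=2 tape=1_[2]222__   (C,2)→(A,2,R)
state=A head=3 tape=1_2[2]22__   (A,2)→(D,2,R)
state=D head=4 tape=1_22[2]2__   (D,2)→(C,2,L)
state=C head=3 tape=1_2[2]22__   (C,2)→(A,2,R)
state=A head=4 tape=1_22[2]2__   (A,2)→(D,2,R)
state=D head=5 tape=1_222[2]__   (D,2)→(C,2,L)
state=C head=4 tape=1_22[2]2__   (C,2)→(A,2,R)
state=A head=5 tape=1_222[2]__   (A,2)→(D,2,R)
state=D head=6 tape=1_2222[_]_   (D,_)→(B,_,R)
state=B head=7 tape=1_2222_[_]
At halt the head is at cell 7.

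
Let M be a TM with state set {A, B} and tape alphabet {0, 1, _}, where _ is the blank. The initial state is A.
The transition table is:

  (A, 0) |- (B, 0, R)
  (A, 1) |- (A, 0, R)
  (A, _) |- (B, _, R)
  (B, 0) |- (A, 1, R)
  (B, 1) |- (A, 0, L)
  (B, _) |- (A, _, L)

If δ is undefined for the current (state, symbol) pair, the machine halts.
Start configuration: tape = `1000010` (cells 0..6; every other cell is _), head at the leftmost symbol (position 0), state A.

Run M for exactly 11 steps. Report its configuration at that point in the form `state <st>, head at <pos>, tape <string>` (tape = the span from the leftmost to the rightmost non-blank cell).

A | [1]000010_   read 1 → write 0, move R, go to A
A | 0[0]00010_   read 0 → write 0, move R, go to B
B | 00[0]0010_   read 0 → write 1, move R, go to A
A | 001[0]010_   read 0 → write 0, move R, go to B
B | 0010[0]10_   read 0 → write 1, move R, go to A
A | 00101[1]0_   read 1 → write 0, move R, go to A
A | 001010[0]_   read 0 → write 0, move R, go to B
B | 0010100[_]   read _ → write _, move L, go to A
A | 001010[0]_   read 0 → write 0, move R, go to B
B | 0010100[_]   read _ → write _, move L, go to A
A | 001010[0]_   read 0 → write 0, move R, go to B
B | 0010100[_]
After 11 steps: state B, head at 7, tape 0010100.

state B, head at 7, tape 0010100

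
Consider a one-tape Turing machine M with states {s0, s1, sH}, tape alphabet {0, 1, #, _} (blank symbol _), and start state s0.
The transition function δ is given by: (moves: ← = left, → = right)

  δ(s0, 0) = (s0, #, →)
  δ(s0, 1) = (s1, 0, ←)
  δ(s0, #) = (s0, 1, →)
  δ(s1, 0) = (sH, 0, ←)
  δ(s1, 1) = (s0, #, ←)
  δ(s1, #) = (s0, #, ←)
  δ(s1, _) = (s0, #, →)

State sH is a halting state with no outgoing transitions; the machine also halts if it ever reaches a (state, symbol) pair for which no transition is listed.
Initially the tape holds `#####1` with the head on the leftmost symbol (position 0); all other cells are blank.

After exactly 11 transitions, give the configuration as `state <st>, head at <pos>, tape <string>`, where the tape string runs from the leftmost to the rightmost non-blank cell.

state s0, head at -1, tape #0#0#0

state=s0 head=0 tape=_[#]####1   (s0,#)→(s0,1,→)
state=s0 head=1 tape=_1[#]###1   (s0,#)→(s0,1,→)
state=s0 head=2 tape=_11[#]##1   (s0,#)→(s0,1,→)
state=s0 head=3 tape=_111[#]#1   (s0,#)→(s0,1,→)
state=s0 head=4 tape=_1111[#]1   (s0,#)→(s0,1,→)
state=s0 head=5 tape=_11111[1]   (s0,1)→(s1,0,←)
state=s1 head=4 tape=_1111[1]0   (s1,1)→(s0,#,←)
state=s0 head=3 tape=_111[1]#0   (s0,1)→(s1,0,←)
state=s1 head=2 tape=_11[1]0#0   (s1,1)→(s0,#,←)
state=s0 head=1 tape=_1[1]#0#0   (s0,1)→(s1,0,←)
state=s1 head=0 tape=_[1]0#0#0   (s1,1)→(s0,#,←)
state=s0 head=-1 tape=[_]#0#0#0
After 11 steps: state s0, head at -1, tape #0#0#0.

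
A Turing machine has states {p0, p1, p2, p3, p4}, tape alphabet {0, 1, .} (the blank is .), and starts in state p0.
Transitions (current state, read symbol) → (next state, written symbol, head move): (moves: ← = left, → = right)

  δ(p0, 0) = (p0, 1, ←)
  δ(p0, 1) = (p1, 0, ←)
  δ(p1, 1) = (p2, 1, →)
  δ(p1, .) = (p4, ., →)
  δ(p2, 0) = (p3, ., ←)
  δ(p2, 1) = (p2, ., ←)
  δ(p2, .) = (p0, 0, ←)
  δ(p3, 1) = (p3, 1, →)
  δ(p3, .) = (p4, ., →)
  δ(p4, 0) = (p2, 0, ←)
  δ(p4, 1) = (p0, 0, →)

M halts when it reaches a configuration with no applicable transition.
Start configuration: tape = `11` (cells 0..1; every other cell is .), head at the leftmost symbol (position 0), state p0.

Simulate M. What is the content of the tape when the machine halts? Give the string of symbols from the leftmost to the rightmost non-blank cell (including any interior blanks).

001

state=p0 head=0 tape=..[1]1   (p0,1)→(p1,0,←)
state=p1 head=-1 tape=.[.]01   (p1,.)→(p4,.,→)
state=p4 head=0 tape=..[0]1   (p4,0)→(p2,0,←)
state=p2 head=-1 tape=.[.]01   (p2,.)→(p0,0,←)
state=p0 head=-2 tape=[.]001
The non-blank tape span at halt is 001.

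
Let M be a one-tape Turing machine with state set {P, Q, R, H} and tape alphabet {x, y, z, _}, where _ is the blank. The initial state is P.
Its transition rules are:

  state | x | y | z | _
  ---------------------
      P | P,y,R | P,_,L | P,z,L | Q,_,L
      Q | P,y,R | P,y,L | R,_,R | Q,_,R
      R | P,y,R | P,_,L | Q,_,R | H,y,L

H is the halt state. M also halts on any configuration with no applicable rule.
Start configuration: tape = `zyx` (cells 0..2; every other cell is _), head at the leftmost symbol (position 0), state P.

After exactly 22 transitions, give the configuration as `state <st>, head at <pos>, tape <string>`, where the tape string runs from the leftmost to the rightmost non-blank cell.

state=P head=0 tape=__[z]yx_   (P,z)→(P,z,L)
state=P head=-1 tape=_[_]zyx_   (P,_)→(Q,_,L)
state=Q head=-2 tape=[_]_zyx_   (Q,_)→(Q,_,R)
state=Q head=-1 tape=_[_]zyx_   (Q,_)→(Q,_,R)
state=Q head=0 tape=__[z]yx_   (Q,z)→(R,_,R)
state=R head=1 tape=___[y]x_   (R,y)→(P,_,L)
state=P head=0 tape=__[_]_x_   (P,_)→(Q,_,L)
state=Q head=-1 tape=_[_]__x_   (Q,_)→(Q,_,R)
state=Q head=0 tape=__[_]_x_   (Q,_)→(Q,_,R)
state=Q head=1 tape=___[_]x_   (Q,_)→(Q,_,R)
state=Q head=2 tape=____[x]_   (Q,x)→(P,y,R)
state=P head=3 tape=____y[_]   (P,_)→(Q,_,L)
state=Q head=2 tape=____[y]_   (Q,y)→(P,y,L)
state=P head=1 tape=___[_]y_   (P,_)→(Q,_,L)
state=Q head=0 tape=__[_]_y_   (Q,_)→(Q,_,R)
state=Q head=1 tape=___[_]y_   (Q,_)→(Q,_,R)
state=Q head=2 tape=____[y]_   (Q,y)→(P,y,L)
state=P head=1 tape=___[_]y_   (P,_)→(Q,_,L)
state=Q head=0 tape=__[_]_y_   (Q,_)→(Q,_,R)
state=Q head=1 tape=___[_]y_   (Q,_)→(Q,_,R)
state=Q head=2 tape=____[y]_   (Q,y)→(P,y,L)
state=P head=1 tape=___[_]y_   (P,_)→(Q,_,L)
state=Q head=0 tape=__[_]_y_
After 22 steps: state Q, head at 0, tape y.

state Q, head at 0, tape y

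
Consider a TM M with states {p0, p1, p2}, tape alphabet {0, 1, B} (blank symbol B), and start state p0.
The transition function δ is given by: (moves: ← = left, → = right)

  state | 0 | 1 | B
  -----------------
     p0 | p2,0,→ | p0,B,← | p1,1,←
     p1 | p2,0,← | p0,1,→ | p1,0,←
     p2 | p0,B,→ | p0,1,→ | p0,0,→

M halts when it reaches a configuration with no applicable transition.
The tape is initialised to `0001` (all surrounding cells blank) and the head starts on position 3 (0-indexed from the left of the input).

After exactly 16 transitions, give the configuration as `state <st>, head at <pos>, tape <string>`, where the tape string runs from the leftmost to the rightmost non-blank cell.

state=p0 head=3 tape=000[1]BB   (p0,1)→(p0,B,←)
state=p0 head=2 tape=00[0]BBB   (p0,0)→(p2,0,→)
state=p2 head=3 tape=000[B]BB   (p2,B)→(p0,0,→)
state=p0 head=4 tape=0000[B]B   (p0,B)→(p1,1,←)
state=p1 head=3 tape=000[0]1B   (p1,0)→(p2,0,←)
state=p2 head=2 tape=00[0]01B   (p2,0)→(p0,B,→)
state=p0 head=3 tape=00B[0]1B   (p0,0)→(p2,0,→)
state=p2 head=4 tape=00B0[1]B   (p2,1)→(p0,1,→)
state=p0 head=5 tape=00B01[B]   (p0,B)→(p1,1,←)
state=p1 head=4 tape=00B0[1]1   (p1,1)→(p0,1,→)
state=p0 head=5 tape=00B01[1]   (p0,1)→(p0,B,←)
state=p0 head=4 tape=00B0[1]B   (p0,1)→(p0,B,←)
state=p0 head=3 tape=00B[0]BB   (p0,0)→(p2,0,→)
state=p2 head=4 tape=00B0[B]B   (p2,B)→(p0,0,→)
state=p0 head=5 tape=00B00[B]   (p0,B)→(p1,1,←)
state=p1 head=4 tape=00B0[0]1   (p1,0)→(p2,0,←)
state=p2 head=3 tape=00B[0]01
After 16 steps: state p2, head at 3, tape 00B001.

state p2, head at 3, tape 00B001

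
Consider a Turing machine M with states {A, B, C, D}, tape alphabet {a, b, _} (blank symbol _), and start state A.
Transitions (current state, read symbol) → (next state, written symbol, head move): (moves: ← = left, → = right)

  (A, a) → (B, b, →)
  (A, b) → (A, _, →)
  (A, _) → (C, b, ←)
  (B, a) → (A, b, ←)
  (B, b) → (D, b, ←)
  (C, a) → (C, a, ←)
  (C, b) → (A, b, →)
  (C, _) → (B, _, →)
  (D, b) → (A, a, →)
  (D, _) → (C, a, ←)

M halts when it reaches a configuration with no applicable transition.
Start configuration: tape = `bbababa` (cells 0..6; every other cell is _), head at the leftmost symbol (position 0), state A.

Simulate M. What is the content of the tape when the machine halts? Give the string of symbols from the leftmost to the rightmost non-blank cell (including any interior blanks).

a_a_b

state=A head=0 tape=[b]bababa_   (A,b)→(A,_,→)
state=A head=1 tape=_[b]ababa_   (A,b)→(A,_,→)
state=A head=2 tape=__[a]baba_   (A,a)→(B,b,→)
state=B head=3 tape=__b[b]aba_   (B,b)→(D,b,←)
state=D head=2 tape=__[b]baba_   (D,b)→(A,a,→)
state=A head=3 tape=__a[b]aba_   (A,b)→(A,_,→)
state=A head=4 tape=__a_[a]ba_   (A,a)→(B,b,→)
state=B head=5 tape=__a_b[b]a_   (B,b)→(D,b,←)
state=D head=4 tape=__a_[b]ba_   (D,b)→(A,a,→)
state=A head=5 tape=__a_a[b]a_   (A,b)→(A,_,→)
state=A head=6 tape=__a_a_[a]_   (A,a)→(B,b,→)
state=B head=7 tape=__a_a_b[_]
The non-blank tape span at halt is a_a_b.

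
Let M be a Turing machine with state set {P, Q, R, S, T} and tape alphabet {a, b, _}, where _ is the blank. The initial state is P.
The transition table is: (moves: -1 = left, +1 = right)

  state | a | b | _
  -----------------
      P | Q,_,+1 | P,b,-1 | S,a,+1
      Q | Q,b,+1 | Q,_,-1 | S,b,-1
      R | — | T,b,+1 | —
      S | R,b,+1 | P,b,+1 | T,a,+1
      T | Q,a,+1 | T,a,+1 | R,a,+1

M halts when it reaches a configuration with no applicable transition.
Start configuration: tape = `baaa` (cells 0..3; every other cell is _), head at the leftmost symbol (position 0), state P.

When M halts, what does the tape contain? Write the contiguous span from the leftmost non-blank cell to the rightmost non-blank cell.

state=P head=0 tape=__[b]aaa___   (P,b)→(P,b,-1)
state=P head=-1 tape=_[_]baaa___   (P,_)→(S,a,+1)
state=S head=0 tape=_a[b]aaa___   (S,b)→(P,b,+1)
state=P head=1 tape=_ab[a]aa___   (P,a)→(Q,_,+1)
state=Q head=2 tape=_ab_[a]a___   (Q,a)→(Q,b,+1)
state=Q head=3 tape=_ab_b[a]___   (Q,a)→(Q,b,+1)
state=Q head=4 tape=_ab_bb[_]__   (Q,_)→(S,b,-1)
state=S head=3 tape=_ab_b[b]b__   (S,b)→(P,b,+1)
state=P head=4 tape=_ab_bb[b]__   (P,b)→(P,b,-1)
state=P head=3 tape=_ab_b[b]b__   (P,b)→(P,b,-1)
state=P head=2 tape=_ab_[b]bb__   (P,b)→(P,b,-1)
state=P head=1 tape=_ab[_]bbb__   (P,_)→(S,a,+1)
state=S head=2 tape=_aba[b]bb__   (S,b)→(P,b,+1)
state=P head=3 tape=_abab[b]b__   (P,b)→(P,b,-1)
state=P head=2 tape=_aba[b]bb__   (P,b)→(P,b,-1)
state=P head=1 tape=_ab[a]bbb__   (P,a)→(Q,_,+1)
state=Q head=2 tape=_ab_[b]bb__   (Q,b)→(Q,_,-1)
state=Q head=1 tape=_ab[_]_bb__   (Q,_)→(S,b,-1)
state=S head=0 tape=_a[b]b_bb__   (S,b)→(P,b,+1)
state=P head=1 tape=_ab[b]_bb__   (P,b)→(P,b,-1)
state=P head=0 tape=_a[b]b_bb__   (P,b)→(P,b,-1)
state=P head=-1 tape=_[a]bb_bb__   (P,a)→(Q,_,+1)
state=Q head=0 tape=__[b]b_bb__   (Q,b)→(Q,_,-1)
state=Q head=-1 tape=_[_]_b_bb__   (Q,_)→(S,b,-1)
state=S head=-2 tape=[_]b_b_bb__   (S,_)→(T,a,+1)
state=T head=-1 tape=a[b]_b_bb__   (T,b)→(T,a,+1)
state=T head=0 tape=aa[_]b_bb__   (T,_)→(R,a,+1)
state=R head=1 tape=aaa[b]_bb__   (R,b)→(T,b,+1)
state=T head=2 tape=aaab[_]bb__   (T,_)→(R,a,+1)
state=R head=3 tape=aaaba[b]b__   (R,b)→(T,b,+1)
state=T head=4 tape=aaabab[b]__   (T,b)→(T,a,+1)
state=T head=5 tape=aaababa[_]_   (T,_)→(R,a,+1)
state=R head=6 tape=aaababaa[_]
The non-blank tape span at halt is aaababaa.

aaababaa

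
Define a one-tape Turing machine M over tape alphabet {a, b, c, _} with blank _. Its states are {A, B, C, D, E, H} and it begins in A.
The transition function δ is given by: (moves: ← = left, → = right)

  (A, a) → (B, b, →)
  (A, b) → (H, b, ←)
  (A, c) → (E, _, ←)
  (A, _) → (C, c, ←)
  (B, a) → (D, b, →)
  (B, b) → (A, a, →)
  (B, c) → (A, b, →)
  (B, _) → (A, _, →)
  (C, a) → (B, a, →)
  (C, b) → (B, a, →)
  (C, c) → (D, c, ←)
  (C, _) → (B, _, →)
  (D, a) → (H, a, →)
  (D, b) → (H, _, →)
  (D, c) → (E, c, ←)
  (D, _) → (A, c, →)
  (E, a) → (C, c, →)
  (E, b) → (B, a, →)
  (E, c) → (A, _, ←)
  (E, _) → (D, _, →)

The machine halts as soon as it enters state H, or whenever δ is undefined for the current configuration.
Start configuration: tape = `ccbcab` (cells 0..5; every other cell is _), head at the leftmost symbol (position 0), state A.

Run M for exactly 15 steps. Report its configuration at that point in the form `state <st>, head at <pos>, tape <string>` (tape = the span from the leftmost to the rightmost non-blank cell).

state=A head=0 tape=__[c]cbcab   (A,c)→(E,_,←)
state=E head=-1 tape=_[_]_cbcab   (E,_)→(D,_,→)
state=D head=0 tape=__[_]cbcab   (D,_)→(A,c,→)
state=A head=1 tape=__c[c]bcab   (A,c)→(E,_,←)
state=E head=0 tape=__[c]_bcab   (E,c)→(A,_,←)
state=A head=-1 tape=_[_]__bcab   (A,_)→(C,c,←)
state=C head=-2 tape=[_]c__bcab   (C,_)→(B,_,→)
state=B head=-1 tape=_[c]__bcab   (B,c)→(A,b,→)
state=A head=0 tape=_b[_]_bcab   (A,_)→(C,c,←)
state=C head=-1 tape=_[b]c_bcab   (C,b)→(B,a,→)
state=B head=0 tape=_a[c]_bcab   (B,c)→(A,b,→)
state=A head=1 tape=_ab[_]bcab   (A,_)→(C,c,←)
state=C head=0 tape=_a[b]cbcab   (C,b)→(B,a,→)
state=B head=1 tape=_aa[c]bcab   (B,c)→(A,b,→)
state=A head=2 tape=_aab[b]cab   (A,b)→(H,b,←)
state=H head=1 tape=_aa[b]bcab
After 15 steps: state H, head at 1, tape aabbcab.

state H, head at 1, tape aabbcab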